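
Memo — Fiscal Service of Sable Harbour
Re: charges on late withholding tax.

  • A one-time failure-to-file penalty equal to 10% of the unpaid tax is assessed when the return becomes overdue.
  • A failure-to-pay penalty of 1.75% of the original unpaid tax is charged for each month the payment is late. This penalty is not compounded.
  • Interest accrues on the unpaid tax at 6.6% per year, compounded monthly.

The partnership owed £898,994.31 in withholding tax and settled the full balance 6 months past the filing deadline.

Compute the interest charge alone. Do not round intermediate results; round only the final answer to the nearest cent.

Interest (6.6%/yr ÷ 12 = 0.55%/month): £898,994.31 × ((1 + 0.0055)^6 − 1) = £30,077.7347…

£30,077.73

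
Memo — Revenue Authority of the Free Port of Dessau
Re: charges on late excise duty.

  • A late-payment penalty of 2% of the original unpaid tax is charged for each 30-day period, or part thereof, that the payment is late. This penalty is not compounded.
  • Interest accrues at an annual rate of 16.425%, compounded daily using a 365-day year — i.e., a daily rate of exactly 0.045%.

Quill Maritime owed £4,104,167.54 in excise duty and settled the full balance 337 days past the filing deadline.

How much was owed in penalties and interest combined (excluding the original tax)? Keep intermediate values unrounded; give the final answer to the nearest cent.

Penalty periods: ⌈337/30⌉ = 12; penalty = 12 × 2% × £4,104,167.54 = £985,000.21…
Interest: £4,104,167.54 × ((1 + 0.00045)^337 − 1) = £4,104,167.54 × 0.16371316… = £671,906.2188…
Penalties + interest = £985,000.2096 + £671,906.2188… = £1,656,906.43

£1,656,906.43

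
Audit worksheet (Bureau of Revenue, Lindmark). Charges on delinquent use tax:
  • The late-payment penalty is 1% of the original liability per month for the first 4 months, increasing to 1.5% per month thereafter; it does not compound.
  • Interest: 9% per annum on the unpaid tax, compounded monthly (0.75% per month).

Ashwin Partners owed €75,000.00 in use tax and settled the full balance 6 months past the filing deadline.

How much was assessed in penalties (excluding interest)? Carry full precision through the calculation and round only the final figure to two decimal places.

€5,250.00

Penalty, months 1–4: 4 × 1% × €75,000.00 = €3,000.00
Penalty, months 5–6: 2 × 1.5% × €75,000.00 = €2,250.00
Total penalty = €3,000.00 + €2,250.00 = €5,250.00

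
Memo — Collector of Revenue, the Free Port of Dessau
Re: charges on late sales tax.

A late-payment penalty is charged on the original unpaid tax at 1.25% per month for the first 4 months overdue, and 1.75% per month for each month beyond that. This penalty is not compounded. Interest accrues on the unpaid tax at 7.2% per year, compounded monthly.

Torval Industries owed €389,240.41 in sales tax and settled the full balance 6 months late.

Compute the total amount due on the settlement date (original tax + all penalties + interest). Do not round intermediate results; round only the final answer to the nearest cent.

€436,550.38

Penalty, months 1–4: 4 × 1.25% × €389,240.41 = €19,462.02…
Penalty, months 5–6: 2 × 1.75% × €389,240.41 = €13,623.41…
Interest (7.2%/yr ÷ 12 = 0.6%/month): €389,240.41 × ((1 + 0.006)^6 − 1) = €14,224.5337…
Total = €389,240.41 + €33,085.4349… + €14,224.5337… = €436,550.38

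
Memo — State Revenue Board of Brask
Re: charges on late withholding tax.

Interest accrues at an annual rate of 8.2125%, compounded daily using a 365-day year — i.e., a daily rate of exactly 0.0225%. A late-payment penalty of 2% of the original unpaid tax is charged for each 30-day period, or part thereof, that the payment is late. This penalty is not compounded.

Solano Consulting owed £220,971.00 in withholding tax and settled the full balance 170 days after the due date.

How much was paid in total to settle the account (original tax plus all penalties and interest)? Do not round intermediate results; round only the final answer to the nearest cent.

Penalty periods: ⌈170/30⌉ = 6; penalty = 6 × 2% × £220,971.00 = £26,516.52
Interest: £220,971.00 × ((1 + 0.000225)^170 − 1) = £220,971.00 × 0.03898648… = £8,614.8810…
Total = £220,971.00 + £26,516.5200 + £8,614.8810… = £256,102.40

£256,102.40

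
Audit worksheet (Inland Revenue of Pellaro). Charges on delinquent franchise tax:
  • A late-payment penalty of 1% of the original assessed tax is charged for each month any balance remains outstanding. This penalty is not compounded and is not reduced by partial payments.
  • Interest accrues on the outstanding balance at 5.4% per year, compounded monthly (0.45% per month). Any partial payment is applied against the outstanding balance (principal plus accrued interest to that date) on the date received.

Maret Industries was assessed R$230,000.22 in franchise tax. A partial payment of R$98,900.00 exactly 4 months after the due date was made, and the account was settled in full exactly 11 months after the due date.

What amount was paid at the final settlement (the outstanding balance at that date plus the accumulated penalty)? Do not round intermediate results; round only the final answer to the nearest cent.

Balance at month 4: R$230,000.2200 × (1 + 0.0045)^4 = R$234,168.2529…
After R$98,900.00 payment: R$234,168.2529… − R$98,900.00 = R$135,268.2529…
Balance at month 11: R$135,268.2529… × (1 + 0.0045)^7 = R$139,587.1591…
Penalty: 11 × 1% × R$230,000.22 = R$25,300.02…
Final settlement = outstanding balance + penalty = R$139,587.1591… + R$25,300.02… = R$164,887.18

R$164,887.18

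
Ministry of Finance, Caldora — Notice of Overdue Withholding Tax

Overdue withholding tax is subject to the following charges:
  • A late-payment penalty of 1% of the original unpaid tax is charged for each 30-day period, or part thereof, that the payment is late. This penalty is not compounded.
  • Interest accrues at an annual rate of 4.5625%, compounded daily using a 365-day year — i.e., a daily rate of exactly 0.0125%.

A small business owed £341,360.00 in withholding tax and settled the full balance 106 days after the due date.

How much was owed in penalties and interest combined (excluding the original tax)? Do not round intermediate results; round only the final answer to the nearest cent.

Penalty periods: ⌈106/30⌉ = 4; penalty = 4 × 1% × £341,360.00 = £13,654.40
Interest: £341,360.00 × ((1 + 0.000125)^106 − 1) = £341,360.00 × 0.01333733… = £4,552.8314…
Penalties + interest = £13,654.4000 + £4,552.8314… = £18,207.23

£18,207.23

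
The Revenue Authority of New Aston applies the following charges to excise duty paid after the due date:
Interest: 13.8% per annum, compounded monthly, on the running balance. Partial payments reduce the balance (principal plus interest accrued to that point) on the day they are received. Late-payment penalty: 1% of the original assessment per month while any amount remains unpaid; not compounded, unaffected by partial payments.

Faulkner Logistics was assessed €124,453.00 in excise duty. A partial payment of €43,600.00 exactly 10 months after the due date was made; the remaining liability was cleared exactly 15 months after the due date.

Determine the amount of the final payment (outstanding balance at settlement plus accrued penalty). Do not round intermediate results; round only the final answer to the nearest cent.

€120,241.12

Monthly rate = 13.8% ÷ 12 = 1.15%
Balance at month 10: €124,453.0000 × (1 + 0.0115)^10 = €139,528.9227…
After €43,600.00 payment: €139,528.9227… − €43,600.00 = €95,928.9227…
Balance at month 15: €95,928.9227… × (1 + 0.0115)^5 = €101,573.1691…
Penalty: 15 × 1% × €124,453.00 = €18,667.95
Final settlement = outstanding balance + penalty = €101,573.1691… + €18,667.95 = €120,241.12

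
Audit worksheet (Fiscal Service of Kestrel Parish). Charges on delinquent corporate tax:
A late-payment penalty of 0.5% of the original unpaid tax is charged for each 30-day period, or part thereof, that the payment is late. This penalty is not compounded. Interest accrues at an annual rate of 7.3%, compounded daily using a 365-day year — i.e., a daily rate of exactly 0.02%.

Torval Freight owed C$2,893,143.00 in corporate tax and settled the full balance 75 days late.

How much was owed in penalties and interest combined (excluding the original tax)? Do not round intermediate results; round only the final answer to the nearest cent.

Penalty periods: ⌈75/30⌉ = 3; penalty = 3 × 0.5% × C$2,893,143.00 = C$43,397.15…
Interest: C$2,893,143.00 × ((1 + 0.0002)^75 − 1) = C$2,893,143.00 × 0.01511154… = C$43,719.8524…
Penalties + interest = C$43,397.1450 + C$43,719.8524… = C$87,117.00

C$87,117.00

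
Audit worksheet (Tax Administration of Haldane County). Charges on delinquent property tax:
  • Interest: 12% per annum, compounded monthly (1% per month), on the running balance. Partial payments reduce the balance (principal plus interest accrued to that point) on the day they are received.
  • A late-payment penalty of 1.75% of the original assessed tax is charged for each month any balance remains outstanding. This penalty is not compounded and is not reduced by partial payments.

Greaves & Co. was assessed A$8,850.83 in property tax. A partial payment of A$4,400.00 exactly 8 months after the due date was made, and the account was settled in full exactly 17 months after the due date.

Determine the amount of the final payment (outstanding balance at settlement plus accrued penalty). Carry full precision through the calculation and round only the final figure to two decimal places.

Balance at month 8: A$8,850.8300 × (1 + 0.01)^8 = A$9,584.1806…
After A$4,400.00 payment: A$9,584.1806… − A$4,400.00 = A$5,184.1806…
Balance at month 17: A$5,184.1806… × (1 + 0.01)^9 = A$5,669.8620…
Penalty: 17 × 1.75% × A$8,850.83 = A$2,633.12…
Final settlement = outstanding balance + penalty = A$5,669.8620… + A$2,633.12… = A$8,302.98

A$8,302.98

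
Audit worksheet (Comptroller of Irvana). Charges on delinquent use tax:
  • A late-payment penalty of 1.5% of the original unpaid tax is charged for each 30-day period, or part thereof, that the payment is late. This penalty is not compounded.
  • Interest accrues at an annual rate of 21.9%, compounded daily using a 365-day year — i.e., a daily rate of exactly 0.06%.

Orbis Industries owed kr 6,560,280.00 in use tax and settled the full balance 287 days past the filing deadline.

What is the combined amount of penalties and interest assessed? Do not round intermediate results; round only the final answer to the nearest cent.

Penalty periods: ⌈287/30⌉ = 10; penalty = 10 × 1.5% × kr 6,560,280.00 = kr 984,042.00
Interest: kr 6,560,280.00 × ((1 + 0.0006)^287 − 1) = kr 6,560,280.00 × 0.18785405… = kr 1,232,375.1733…
Penalties + interest = kr 984,042.0000 + kr 1,232,375.1733… = kr 2,216,417.17

kr 2,216,417.17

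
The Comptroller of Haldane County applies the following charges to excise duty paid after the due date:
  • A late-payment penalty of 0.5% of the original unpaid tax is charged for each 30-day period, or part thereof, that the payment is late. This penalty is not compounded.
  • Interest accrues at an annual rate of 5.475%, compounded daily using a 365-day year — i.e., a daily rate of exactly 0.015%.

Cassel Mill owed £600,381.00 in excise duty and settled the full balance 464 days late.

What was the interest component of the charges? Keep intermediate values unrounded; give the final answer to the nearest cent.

£43,271.66

Interest: £600,381.00 × ((1 + 0.00015)^464 − 1) = £600,381.00 × 0.07207367… = £43,271.6609…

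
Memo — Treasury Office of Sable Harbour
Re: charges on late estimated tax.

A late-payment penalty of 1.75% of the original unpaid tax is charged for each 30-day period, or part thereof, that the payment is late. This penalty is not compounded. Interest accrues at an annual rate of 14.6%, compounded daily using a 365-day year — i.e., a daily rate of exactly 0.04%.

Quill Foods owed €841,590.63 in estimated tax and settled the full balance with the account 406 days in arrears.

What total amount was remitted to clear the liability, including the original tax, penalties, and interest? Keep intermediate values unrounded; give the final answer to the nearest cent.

Penalty periods: ⌈406/30⌉ = 14; penalty = 14 × 1.75% × €841,590.63 = €206,189.70…
Interest: €841,590.63 × ((1 + 0.0004)^406 − 1) = €841,590.63 × 0.17629248… = €148,366.1019…
Total = €841,590.63 + €206,189.7044… + €148,366.1019… = €1,196,146.44

€1,196,146.44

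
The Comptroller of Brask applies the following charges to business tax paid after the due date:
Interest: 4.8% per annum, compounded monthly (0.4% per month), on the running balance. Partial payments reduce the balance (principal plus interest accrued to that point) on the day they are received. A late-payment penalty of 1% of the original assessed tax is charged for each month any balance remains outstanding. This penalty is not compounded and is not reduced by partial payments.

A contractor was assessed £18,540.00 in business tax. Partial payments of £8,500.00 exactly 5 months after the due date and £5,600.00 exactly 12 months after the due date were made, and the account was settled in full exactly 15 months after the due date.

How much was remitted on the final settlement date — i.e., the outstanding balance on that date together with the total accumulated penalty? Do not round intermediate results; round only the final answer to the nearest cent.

£7,951.44

Balance at month 5: £18,540.0000 × (1 + 0.004)^5 = £18,913.7783…
After £8,500.00 payment: £18,913.7783… − £8,500.00 = £10,413.7783…
Balance at month 12: £10,413.7783… × (1 + 0.004)^7 = £10,708.8865…
After £5,600.00 payment: £10,708.8865… − £5,600.00 = £5,108.8865…
Balance at month 15: £5,108.8865… × (1 + 0.004)^3 = £5,170.4387…
Penalty: 15 × 1% × £18,540.00 = £2,781.00
Final settlement = outstanding balance + penalty = £5,170.4387… + £2,781.00 = £7,951.44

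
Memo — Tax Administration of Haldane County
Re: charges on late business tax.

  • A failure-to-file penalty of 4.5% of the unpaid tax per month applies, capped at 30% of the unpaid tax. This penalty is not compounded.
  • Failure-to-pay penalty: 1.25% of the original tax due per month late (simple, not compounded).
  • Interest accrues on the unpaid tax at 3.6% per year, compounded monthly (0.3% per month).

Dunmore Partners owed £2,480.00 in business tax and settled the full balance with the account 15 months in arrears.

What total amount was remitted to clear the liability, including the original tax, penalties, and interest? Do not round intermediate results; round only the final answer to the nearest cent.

£3,802.97

Failure-to-file: 15 × 4.5% × £2,480.00 = £1,674.00, capped at 30% × £2,480.00 = £744.00
Failure-to-pay penalty = 1.25% × £2,480.00 × 15 mo = £465.00
Interest: £2,480.00 × ((1 + 0.003)^15 − 1) = £2,480.00 × 0.0459574… = £113.9743…
Total = £2,480.00 + £1,209.0000 + £113.9743… = £3,802.97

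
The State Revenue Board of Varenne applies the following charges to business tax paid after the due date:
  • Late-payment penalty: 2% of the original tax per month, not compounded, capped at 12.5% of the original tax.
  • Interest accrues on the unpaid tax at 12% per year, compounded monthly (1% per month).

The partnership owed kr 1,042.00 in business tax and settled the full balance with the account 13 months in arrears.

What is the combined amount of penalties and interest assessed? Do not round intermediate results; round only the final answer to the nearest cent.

Penalty (uncapped): 13 × 2% × kr 1,042.00 = kr 270.92; cap = 12.5% × kr 1,042.00 = kr 130.25 → penalty = kr 130.25
Interest: kr 1,042.00 × ((1 + 0.01)^13 − 1) = kr 1,042.00 × 0.1380933… = kr 143.8932…
Penalties + interest = kr 130.2500 + kr 143.8932… = kr 274.14

kr 274.14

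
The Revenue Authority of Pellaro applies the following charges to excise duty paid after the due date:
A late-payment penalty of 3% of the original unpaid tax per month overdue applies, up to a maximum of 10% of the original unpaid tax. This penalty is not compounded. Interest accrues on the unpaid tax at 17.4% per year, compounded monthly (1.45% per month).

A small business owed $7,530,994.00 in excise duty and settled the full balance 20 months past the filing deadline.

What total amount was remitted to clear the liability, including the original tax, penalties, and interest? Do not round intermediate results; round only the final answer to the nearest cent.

Penalty (uncapped): 20 × 3% × $7,530,994.00 = $4,518,596.40; cap = 10% × $7,530,994.00 = $753,099.40 → penalty = $753,099.40
Interest: $7,530,994.00 × ((1 + 0.0145)^20 − 1) = $7,530,994.00 × 0.3336474… = $2,512,696.6776…
Total = $7,530,994.00 + $753,099.4000 + $2,512,696.6776… = $10,796,790.08

$10,796,790.08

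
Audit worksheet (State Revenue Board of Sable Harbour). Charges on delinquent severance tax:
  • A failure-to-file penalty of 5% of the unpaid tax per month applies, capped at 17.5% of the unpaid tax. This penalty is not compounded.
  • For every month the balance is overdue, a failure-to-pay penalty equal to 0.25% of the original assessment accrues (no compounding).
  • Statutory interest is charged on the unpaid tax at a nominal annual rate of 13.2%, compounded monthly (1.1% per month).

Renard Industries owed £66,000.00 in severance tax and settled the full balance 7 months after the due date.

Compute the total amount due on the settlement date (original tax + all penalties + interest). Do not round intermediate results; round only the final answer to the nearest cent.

Failure-to-file: 7 × 5% × £66,000.00 = £23,100.00, capped at 17.5% × £66,000.00 = £11,550.00
Failure-to-pay penalty: 7 × 0.25% × £66,000.00 = £1,155.00
Interest: £66,000.00 × ((1 + 0.011)^7 − 1) = £66,000.00 × 0.0795881… = £5,252.8147…
Total = £66,000.00 + £12,705.0000 + £5,252.8147… = £83,957.81

£83,957.81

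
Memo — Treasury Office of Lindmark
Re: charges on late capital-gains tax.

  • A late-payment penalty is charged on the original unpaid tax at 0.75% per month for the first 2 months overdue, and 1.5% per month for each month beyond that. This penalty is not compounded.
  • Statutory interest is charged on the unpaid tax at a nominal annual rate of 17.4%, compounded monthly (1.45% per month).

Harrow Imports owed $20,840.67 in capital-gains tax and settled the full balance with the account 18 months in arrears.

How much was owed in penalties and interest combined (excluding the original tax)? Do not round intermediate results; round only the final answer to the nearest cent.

Penalty, months 1–2: 2 × 0.75% × $20,840.67 = $312.61…
Penalty, months 3–18: 16 × 1.5% × $20,840.67 = $5,001.76…
Interest: $20,840.67 × ((1 + 0.0145)^18 − 1) = $20,840.67 × 0.2957969… = $6,164.6048…
Penalties + interest = $5,314.3709… + $6,164.6048… = $11,478.98

$11,478.98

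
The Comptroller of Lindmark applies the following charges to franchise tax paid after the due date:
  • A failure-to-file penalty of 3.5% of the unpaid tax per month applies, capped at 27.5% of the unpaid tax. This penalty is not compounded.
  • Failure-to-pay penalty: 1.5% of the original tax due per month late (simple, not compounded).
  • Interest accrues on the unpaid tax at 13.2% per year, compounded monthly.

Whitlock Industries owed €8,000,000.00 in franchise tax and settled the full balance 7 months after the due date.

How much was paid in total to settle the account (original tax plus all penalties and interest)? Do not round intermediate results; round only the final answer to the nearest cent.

€11,436,704.81

Failure-to-file: 7 × 3.5% × €8,000,000.00 = €1,960,000.00 (under the 27.5% cap)
Failure-to-pay penalty = 1.5% × €8,000,000.00 × 7 mo = €840,000.00
Interest (13.2%/yr ÷ 12 = 1.1%/month): €8,000,000.00 × ((1 + 0.011)^7 − 1) = €636,704.8066…
Total = €8,000,000.00 + €2,800,000.0000 + €636,704.8066… = €11,436,704.81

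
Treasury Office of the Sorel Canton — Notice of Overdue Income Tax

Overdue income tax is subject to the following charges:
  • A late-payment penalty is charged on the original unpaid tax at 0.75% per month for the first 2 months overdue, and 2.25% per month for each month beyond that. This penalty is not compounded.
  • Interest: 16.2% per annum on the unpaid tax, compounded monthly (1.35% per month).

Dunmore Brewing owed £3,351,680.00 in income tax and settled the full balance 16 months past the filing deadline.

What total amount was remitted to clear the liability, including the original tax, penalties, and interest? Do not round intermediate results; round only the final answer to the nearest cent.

Penalty, months 1–2: 2 × 0.75% × £3,351,680.00 = £50,275.20
Penalty, months 3–16: 14 × 2.25% × £3,351,680.00 = £1,055,779.20
Interest: £3,351,680.00 × ((1 + 0.0135)^16 − 1) = £3,351,680.00 × 0.2393103… = £802,091.4440…
Total = £3,351,680.00 + £1,106,054.4000 + £802,091.4440… = £5,259,825.84

£5,259,825.84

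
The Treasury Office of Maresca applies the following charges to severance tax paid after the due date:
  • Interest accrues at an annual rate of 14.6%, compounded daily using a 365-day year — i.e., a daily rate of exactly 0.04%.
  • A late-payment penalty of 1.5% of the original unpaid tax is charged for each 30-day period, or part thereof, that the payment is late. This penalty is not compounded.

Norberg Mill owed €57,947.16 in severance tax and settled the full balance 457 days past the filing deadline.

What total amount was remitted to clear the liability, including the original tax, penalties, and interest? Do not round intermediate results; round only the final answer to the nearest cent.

€83,474.64

Penalty periods: ⌈457/30⌉ = 16; penalty = 16 × 1.5% × €57,947.16 = €13,907.32…
Interest: €57,947.16 × ((1 + 0.0004)^457 − 1) = €57,947.16 × 0.20053039… = €11,620.1665…
Total = €57,947.16 + €13,907.3184 + €11,620.1665… = €83,474.64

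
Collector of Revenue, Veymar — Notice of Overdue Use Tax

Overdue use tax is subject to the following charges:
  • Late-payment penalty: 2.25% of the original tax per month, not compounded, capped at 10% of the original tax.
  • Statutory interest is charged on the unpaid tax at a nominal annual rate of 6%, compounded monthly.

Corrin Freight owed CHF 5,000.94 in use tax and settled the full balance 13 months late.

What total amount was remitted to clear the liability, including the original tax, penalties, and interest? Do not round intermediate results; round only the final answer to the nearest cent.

Penalty (uncapped): 13 × 2.25% × CHF 5,000.94 = CHF 1,462.77…; cap = 10% × CHF 5,000.94 = CHF 500.09… → penalty = CHF 500.09…
Interest (6%/yr ÷ 12 = 0.5%/month): CHF 5,000.94 × ((1 + 0.005)^13 − 1) = CHF 334.9940…
Total = CHF 5,000.94 + CHF 500.0940 + CHF 334.9940… = CHF 5,836.03

CHF 5,836.03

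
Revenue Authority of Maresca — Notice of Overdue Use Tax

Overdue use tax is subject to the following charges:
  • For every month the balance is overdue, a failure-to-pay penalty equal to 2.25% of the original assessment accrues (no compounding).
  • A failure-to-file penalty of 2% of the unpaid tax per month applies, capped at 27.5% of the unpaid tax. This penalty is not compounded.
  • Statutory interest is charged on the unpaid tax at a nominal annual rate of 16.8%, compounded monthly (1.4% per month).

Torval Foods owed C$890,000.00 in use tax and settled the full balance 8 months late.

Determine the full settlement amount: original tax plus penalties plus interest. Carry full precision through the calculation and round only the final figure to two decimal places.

C$1,297,303.50

Failure-to-file: 8 × 2% × C$890,000.00 = C$142,400.00 (under the 27.5% cap)
Failure-to-pay penalty = 2.25% × C$890,000.00 × 8 mo = C$160,200.00
Interest: C$890,000.00 × ((1 + 0.014)^8 − 1) = C$890,000.00 × 0.1176444… = C$104,703.5013…
Total = C$890,000.00 + C$302,600.0000 + C$104,703.5013… = C$1,297,303.50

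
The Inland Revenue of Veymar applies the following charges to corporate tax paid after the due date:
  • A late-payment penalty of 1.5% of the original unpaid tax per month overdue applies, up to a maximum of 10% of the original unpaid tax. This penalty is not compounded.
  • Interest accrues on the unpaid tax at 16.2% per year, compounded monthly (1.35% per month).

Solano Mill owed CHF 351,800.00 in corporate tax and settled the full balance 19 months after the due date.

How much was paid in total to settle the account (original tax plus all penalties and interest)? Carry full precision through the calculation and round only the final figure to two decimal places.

CHF 489,066.37

Penalty (uncapped): 19 × 1.5% × CHF 351,800.00 = CHF 100,263.00; cap = 10% × CHF 351,800.00 = CHF 35,180.00 → penalty = CHF 35,180.00
Interest: CHF 351,800.00 × ((1 + 0.0135)^19 − 1) = CHF 351,800.00 × 0.2901830… = CHF 102,086.3715…
Total = CHF 351,800.00 + CHF 35,180.0000 + CHF 102,086.3715… = CHF 489,066.37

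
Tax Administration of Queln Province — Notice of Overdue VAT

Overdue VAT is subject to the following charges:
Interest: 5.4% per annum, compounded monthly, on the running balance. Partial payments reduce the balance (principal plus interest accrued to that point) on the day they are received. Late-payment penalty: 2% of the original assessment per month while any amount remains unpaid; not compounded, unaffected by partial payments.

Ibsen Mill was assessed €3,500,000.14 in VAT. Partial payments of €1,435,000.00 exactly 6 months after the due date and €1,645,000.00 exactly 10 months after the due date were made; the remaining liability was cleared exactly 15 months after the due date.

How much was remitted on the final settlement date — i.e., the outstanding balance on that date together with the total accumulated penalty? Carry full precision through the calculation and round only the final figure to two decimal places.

Monthly rate = 5.4% ÷ 12 = 0.45%
Balance at month 6: €3,500,000.1400 × (1 + 0.0045)^6 = €3,595,569.6691…
After €1,435,000.00 payment: €3,595,569.6691… − €1,435,000.00 = €2,160,569.6691…
Balance at month 10: €2,160,569.6691… × (1 + 0.0045)^4 = €2,199,723.2208…
After €1,645,000.00 payment: €2,199,723.2208… − €1,645,000.00 = €554,723.2208…
Balance at month 15: €554,723.2208… × (1 + 0.0045)^5 = €567,317.3314…
Penalty: 15 × 2% × €3,500,000.14 = €1,050,000.04…
Final settlement = outstanding balance + penalty = €567,317.3314… + €1,050,000.04… = €1,617,317.37

€1,617,317.37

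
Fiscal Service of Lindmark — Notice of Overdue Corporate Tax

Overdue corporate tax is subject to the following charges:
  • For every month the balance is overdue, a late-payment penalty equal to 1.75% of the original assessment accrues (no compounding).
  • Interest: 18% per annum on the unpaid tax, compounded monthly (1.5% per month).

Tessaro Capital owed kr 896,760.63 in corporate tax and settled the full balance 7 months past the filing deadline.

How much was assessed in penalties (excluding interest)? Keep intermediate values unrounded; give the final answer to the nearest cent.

Late-payment penalty = 1.75% × kr 896,760.63 × 7 mo = kr 109,853.18…

kr 109,853.18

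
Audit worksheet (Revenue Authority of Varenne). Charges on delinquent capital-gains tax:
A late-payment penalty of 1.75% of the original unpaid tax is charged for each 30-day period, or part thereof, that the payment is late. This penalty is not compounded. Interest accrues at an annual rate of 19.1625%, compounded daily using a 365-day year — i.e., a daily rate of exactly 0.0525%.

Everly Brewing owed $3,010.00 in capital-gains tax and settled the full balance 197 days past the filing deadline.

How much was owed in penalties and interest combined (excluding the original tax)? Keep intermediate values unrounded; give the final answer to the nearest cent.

Penalty periods: ⌈197/30⌉ = 7; penalty = 7 × 1.75% × $3,010.00 = $368.73…
Interest: $3,010.00 × ((1 + 0.000525)^197 − 1) = $3,010.00 × 0.10893252… = $327.8869…
Penalties + interest = $368.7250 + $327.8869… = $696.61

$696.61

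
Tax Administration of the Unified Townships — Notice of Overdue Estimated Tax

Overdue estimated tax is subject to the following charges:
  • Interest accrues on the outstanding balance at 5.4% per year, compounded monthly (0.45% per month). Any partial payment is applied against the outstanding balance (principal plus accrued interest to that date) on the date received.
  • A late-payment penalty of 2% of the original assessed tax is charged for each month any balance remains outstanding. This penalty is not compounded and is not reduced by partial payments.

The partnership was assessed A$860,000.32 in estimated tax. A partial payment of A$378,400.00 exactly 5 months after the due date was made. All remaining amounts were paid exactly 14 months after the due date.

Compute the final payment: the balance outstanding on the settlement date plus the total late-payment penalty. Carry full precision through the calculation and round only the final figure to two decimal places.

A$762,590.11

Balance at month 5: A$860,000.3200 × (1 + 0.0045)^5 = A$879,525.2627…
After A$378,400.00 payment: A$879,525.2627… − A$378,400.00 = A$501,125.2627…
Balance at month 14: A$501,125.2627… × (1 + 0.0045)^9 = A$521,790.0180…
Penalty: 14 × 2% × A$860,000.32 = A$240,800.09…
Final settlement = outstanding balance + penalty = A$521,790.0180… + A$240,800.09… = A$762,590.11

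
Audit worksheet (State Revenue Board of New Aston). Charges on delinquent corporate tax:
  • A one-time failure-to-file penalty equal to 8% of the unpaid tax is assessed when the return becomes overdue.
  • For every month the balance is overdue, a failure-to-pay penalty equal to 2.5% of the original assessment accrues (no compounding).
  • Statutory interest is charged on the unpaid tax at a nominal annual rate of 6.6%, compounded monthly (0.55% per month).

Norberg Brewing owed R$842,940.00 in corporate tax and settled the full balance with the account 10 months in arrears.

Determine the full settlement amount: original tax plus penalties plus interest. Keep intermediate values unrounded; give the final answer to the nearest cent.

R$1,168,636.34

Failure-to-file penalty: 8% × R$842,940.00 = R$67,435.20
Failure-to-pay penalty = 2.5% × R$842,940.00 × 10 mo = R$210,735.00
Interest: R$842,940.00 × ((1 + 0.0055)^10 − 1) = R$842,940.00 × 0.0563814… = R$47,526.1444…
Total = R$842,940.00 + R$278,170.2000 + R$47,526.1444… = R$1,168,636.34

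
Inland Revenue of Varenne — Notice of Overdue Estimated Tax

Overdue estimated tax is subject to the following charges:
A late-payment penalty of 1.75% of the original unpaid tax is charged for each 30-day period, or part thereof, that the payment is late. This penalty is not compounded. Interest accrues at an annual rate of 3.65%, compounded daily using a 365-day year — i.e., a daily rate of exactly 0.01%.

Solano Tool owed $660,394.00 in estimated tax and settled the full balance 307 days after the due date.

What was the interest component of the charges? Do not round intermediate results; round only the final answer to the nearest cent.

Interest: $660,394.00 × ((1 + 0.0001)^307 − 1) = $660,394.00 × 0.03117452… = $20,587.4672…

$20,587.47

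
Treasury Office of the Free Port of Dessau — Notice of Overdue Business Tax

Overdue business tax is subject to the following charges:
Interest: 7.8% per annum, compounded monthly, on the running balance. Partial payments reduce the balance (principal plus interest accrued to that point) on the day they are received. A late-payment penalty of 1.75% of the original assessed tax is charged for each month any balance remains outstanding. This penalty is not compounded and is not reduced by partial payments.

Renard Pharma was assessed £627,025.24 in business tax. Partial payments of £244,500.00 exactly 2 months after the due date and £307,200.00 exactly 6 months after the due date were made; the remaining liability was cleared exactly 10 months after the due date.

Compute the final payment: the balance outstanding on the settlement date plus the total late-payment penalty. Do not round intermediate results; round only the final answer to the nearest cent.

£205,951.88

Monthly rate = 7.8% ÷ 12 = 0.65%
Balance at month 2: £627,025.2400 × (1 + 0.0065)^2 = £635,203.0599…
After £244,500.00 payment: £635,203.0599… − £244,500.00 = £390,703.0599…
Balance at month 6: £390,703.0599… × (1 + 0.0065)^4 = £400,960.8126…
After £307,200.00 payment: £400,960.8126… − £307,200.00 = £93,760.8126…
Balance at month 10: £93,760.8126… × (1 + 0.0065)^4 = £96,222.4653…
Penalty: 10 × 1.75% × £627,025.24 = £109,729.42…
Final settlement = outstanding balance + penalty = £96,222.4653… + £109,729.42… = £205,951.88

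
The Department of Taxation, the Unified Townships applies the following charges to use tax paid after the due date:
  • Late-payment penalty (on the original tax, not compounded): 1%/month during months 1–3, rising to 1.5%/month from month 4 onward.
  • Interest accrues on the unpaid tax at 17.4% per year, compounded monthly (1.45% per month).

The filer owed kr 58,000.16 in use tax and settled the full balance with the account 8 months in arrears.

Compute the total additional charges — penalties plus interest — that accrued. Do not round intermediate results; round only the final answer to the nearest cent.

Penalty, months 1–3: 3 × 1% × kr 58,000.16 = kr 1,740.00…
Penalty, months 4–8: 5 × 1.5% × kr 58,000.16 = kr 4,350.01…
Interest: kr 58,000.16 × ((1 + 0.0145)^8 − 1) = kr 58,000.16 × 0.1220609… = kr 7,079.5490…
Penalties + interest = kr 6,090.0168 + kr 7,079.5490… = kr 13,169.57

kr 13,169.57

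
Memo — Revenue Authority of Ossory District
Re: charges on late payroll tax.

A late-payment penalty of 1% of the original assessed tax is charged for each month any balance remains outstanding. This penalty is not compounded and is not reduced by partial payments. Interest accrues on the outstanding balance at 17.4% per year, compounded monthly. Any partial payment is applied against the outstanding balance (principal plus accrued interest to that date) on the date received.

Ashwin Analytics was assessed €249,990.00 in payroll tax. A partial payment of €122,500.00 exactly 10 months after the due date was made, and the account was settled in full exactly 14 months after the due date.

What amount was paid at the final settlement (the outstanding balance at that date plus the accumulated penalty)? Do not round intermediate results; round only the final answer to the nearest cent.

Monthly rate = 17.4% ÷ 12 = 1.45%
Balance at month 10: €249,990.0000 × (1 + 0.0145)^10 = €288,697.5845…
After €122,500.00 payment: €288,697.5845… − €122,500.00 = €166,197.5845…
Balance at month 14: €166,197.5845… × (1 + 0.0145)^4 = €176,048.7367…
Penalty: 14 × 1% × €249,990.00 = €34,998.60
Final settlement = outstanding balance + penalty = €176,048.7367… + €34,998.60 = €211,047.34

€211,047.34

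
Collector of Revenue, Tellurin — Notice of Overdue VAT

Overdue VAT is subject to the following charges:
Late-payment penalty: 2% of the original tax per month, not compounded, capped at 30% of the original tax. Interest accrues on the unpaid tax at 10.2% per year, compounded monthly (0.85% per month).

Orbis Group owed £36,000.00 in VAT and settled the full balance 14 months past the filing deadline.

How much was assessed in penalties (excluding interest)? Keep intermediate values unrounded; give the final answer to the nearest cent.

Penalty: 14 × 2% × £36,000.00 = £10,080.00 (below the 30% cap of £10,800.00)

£10,080.00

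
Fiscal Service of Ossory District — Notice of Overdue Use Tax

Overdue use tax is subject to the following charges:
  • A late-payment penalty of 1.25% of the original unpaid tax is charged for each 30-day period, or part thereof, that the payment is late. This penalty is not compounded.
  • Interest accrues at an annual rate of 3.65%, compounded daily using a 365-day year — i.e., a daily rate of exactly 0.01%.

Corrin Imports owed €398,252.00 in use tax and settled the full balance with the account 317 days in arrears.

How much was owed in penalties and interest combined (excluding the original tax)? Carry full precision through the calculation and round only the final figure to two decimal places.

€67,585.82

Penalty periods: ⌈317/30⌉ = 11; penalty = 11 × 1.25% × €398,252.00 = €54,759.65
Interest: €398,252.00 × ((1 + 0.0001)^317 − 1) = €398,252.00 × 0.03220616… = €12,826.1679…
Penalties + interest = €54,759.6500 + €12,826.1679… = €67,585.82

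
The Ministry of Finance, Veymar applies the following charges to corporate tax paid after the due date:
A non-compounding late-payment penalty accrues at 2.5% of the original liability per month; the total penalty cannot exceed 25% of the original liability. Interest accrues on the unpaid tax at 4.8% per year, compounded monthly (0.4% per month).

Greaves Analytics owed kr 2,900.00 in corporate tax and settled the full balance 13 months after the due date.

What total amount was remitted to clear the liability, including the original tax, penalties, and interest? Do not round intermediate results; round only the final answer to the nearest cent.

kr 3,779.47

Penalty (uncapped): 13 × 2.5% × kr 2,900.00 = kr 942.50; cap = 25% × kr 2,900.00 = kr 725.00 → penalty = kr 725.00
Interest: kr 2,900.00 × ((1 + 0.004)^13 − 1) = kr 2,900.00 × 0.0532665… = kr 154.4728…
Total = kr 2,900.00 + kr 725.0000 + kr 154.4728… = kr 3,779.47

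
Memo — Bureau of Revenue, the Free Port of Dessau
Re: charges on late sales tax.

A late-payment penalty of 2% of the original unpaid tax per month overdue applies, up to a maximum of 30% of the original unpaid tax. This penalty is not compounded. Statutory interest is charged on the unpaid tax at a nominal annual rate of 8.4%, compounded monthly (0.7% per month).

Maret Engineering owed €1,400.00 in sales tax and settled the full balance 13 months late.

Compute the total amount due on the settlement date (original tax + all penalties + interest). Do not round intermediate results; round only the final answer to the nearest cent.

Penalty: 13 × 2% × €1,400.00 = €364.00 (below the 30% cap of €420.00)
Interest: €1,400.00 × ((1 + 0.007)^13 − 1) = €1,400.00 × 0.0949218… = €132.8906…
Total = €1,400.00 + €364.0000 + €132.8906… = €1,896.89

€1,896.89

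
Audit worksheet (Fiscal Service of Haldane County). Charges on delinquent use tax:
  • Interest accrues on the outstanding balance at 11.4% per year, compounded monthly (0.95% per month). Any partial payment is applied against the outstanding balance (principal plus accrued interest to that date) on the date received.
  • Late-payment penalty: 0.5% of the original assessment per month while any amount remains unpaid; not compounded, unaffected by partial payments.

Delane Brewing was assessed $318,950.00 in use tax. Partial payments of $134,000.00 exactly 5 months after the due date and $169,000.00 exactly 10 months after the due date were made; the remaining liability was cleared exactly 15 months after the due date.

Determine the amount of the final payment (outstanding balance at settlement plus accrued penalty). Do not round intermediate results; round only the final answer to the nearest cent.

$67,002.42

Balance at month 5: $318,950.0000 × (1 + 0.0095)^5 = $334,390.7250…
After $134,000.00 payment: $334,390.7250… − $134,000.00 = $200,390.7250…
Balance at month 10: $200,390.7250… × (1 + 0.0095)^5 = $210,091.8633…
After $169,000.00 payment: $210,091.8633… − $169,000.00 = $41,091.8633…
Balance at month 15: $41,091.8633… × (1 + 0.0095)^5 = $43,081.1662…
Penalty: 15 × 0.5% × $318,950.00 = $23,921.25
Final settlement = outstanding balance + penalty = $43,081.1662… + $23,921.25 = $67,002.42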